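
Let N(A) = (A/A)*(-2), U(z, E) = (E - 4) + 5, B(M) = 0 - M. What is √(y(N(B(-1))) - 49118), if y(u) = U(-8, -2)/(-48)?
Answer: I*√7072989/12 ≈ 221.63*I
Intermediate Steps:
B(M) = -M
U(z, E) = 1 + E (U(z, E) = (-4 + E) + 5 = 1 + E)
N(A) = -2 (N(A) = 1*(-2) = -2)
y(u) = 1/48 (y(u) = (1 - 2)/(-48) = -1*(-1/48) = 1/48)
√(y(N(B(-1))) - 49118) = √(1/48 - 49118) = √(-2357663/48) = I*√7072989/12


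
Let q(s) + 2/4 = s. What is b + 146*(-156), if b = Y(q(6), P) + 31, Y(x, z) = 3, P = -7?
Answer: -22742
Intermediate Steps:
q(s) = -1/2 + s
b = 34 (b = 3 + 31 = 34)
b + 146*(-156) = 34 + 146*(-156) = 34 - 22776 = -22742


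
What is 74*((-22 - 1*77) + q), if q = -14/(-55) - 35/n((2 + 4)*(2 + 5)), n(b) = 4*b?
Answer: -4832903/660 ≈ -7322.6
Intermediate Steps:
q = 61/1320 (q = -14/(-55) - 35*1/(4*(2 + 4)*(2 + 5)) = -14*(-1/55) - 35/(4*(6*7)) = 14/55 - 35/(4*42) = 14/55 - 35/168 = 14/55 - 35*1/168 = 14/55 - 5/24 = 61/1320 ≈ 0.046212)
74*((-22 - 1*77) + q) = 74*((-22 - 1*77) + 61/1320) = 74*((-22 - 77) + 61/1320) = 74*(-99 + 61/1320) = 74*(-130619/1320) = -4832903/660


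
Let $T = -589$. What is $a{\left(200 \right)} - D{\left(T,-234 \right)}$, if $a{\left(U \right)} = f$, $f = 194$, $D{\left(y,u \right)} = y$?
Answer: $783$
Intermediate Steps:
$a{\left(U \right)} = 194$
$a{\left(200 \right)} - D{\left(T,-234 \right)} = 194 - -589 = 194 + 589 = 783$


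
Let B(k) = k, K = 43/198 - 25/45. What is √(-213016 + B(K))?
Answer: I*√927899170/66 ≈ 461.54*I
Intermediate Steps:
K = -67/198 (K = 43*(1/198) - 25*1/45 = 43/198 - 5/9 = -67/198 ≈ -0.33838)
√(-213016 + B(K)) = √(-213016 - 67/198) = √(-42177235/198) = I*√927899170/66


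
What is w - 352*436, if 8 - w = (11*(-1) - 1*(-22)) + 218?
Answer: -153693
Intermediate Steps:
w = -221 (w = 8 - ((11*(-1) - 1*(-22)) + 218) = 8 - ((-11 + 22) + 218) = 8 - (11 + 218) = 8 - 1*229 = 8 - 229 = -221)
w - 352*436 = -221 - 352*436 = -221 - 153472 = -153693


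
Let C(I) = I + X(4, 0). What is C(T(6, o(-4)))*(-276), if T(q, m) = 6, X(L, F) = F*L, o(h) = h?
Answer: -1656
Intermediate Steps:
C(I) = I (C(I) = I + 0*4 = I + 0 = I)
C(T(6, o(-4)))*(-276) = 6*(-276) = -1656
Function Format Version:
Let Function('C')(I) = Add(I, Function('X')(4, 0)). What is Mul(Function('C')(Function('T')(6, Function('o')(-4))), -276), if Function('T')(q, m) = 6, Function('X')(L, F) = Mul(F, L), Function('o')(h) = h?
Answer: -1656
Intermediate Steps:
Function('C')(I) = I (Function('C')(I) = Add(I, Mul(0, 4)) = Add(I, 0) = I)
Mul(Function('C')(Function('T')(6, Function('o')(-4))), -276) = Mul(6, -276) = -1656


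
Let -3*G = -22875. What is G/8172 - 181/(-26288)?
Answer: 50481283/53706384 ≈ 0.93995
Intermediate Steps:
G = 7625 (G = -1/3*(-22875) = 7625)
G/8172 - 181/(-26288) = 7625/8172 - 181/(-26288) = 7625*(1/8172) - 181*(-1/26288) = 7625/8172 + 181/26288 = 50481283/53706384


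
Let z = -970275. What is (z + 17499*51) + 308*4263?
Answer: 1235178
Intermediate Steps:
(z + 17499*51) + 308*4263 = (-970275 + 17499*51) + 308*4263 = (-970275 + 892449) + 1313004 = -77826 + 1313004 = 1235178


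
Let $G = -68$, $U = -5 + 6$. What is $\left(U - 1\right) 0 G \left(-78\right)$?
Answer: $0$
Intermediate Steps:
$U = 1$
$\left(U - 1\right) 0 G \left(-78\right) = \left(1 - 1\right) 0 \left(-68\right) \left(-78\right) = 0 \cdot 0 \left(-68\right) \left(-78\right) = 0 \left(-68\right) \left(-78\right) = 0 \left(-78\right) = 0$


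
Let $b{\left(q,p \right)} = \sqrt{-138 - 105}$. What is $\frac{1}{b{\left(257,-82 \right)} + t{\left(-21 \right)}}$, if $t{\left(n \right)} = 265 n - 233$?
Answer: $- \frac{5798}{33617047} - \frac{9 i \sqrt{3}}{33617047} \approx -0.00017247 - 4.6371 \cdot 10^{-7} i$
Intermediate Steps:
$b{\left(q,p \right)} = 9 i \sqrt{3}$ ($b{\left(q,p \right)} = \sqrt{-243} = 9 i \sqrt{3}$)
$t{\left(n \right)} = -233 + 265 n$
$\frac{1}{b{\left(257,-82 \right)} + t{\left(-21 \right)}} = \frac{1}{9 i \sqrt{3} + \left(-233 + 265 \left(-21\right)\right)} = \frac{1}{9 i \sqrt{3} - 5798} = \frac{1}{-5798 + 9 i \sqrt{3}}$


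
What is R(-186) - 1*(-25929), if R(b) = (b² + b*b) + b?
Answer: 94935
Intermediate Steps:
R(b) = b + 2*b² (R(b) = (b² + b²) + b = 2*b² + b = b + 2*b²)
R(-186) - 1*(-25929) = -186*(1 + 2*(-186)) - 1*(-25929) = -186*(1 - 372) + 25929 = -186*(-371) + 25929 = 69006 + 25929 = 94935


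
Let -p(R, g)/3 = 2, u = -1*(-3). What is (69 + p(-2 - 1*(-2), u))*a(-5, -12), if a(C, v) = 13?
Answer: 819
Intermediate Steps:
u = 3
p(R, g) = -6 (p(R, g) = -3*2 = -6)
(69 + p(-2 - 1*(-2), u))*a(-5, -12) = (69 - 6)*13 = 63*13 = 819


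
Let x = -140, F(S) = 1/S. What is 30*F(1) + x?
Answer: -110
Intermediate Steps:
30*F(1) + x = 30/1 - 140 = 30*1 - 140 = 30 - 140 = -110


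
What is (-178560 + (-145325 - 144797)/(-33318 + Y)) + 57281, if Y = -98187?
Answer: -15948504773/131505 ≈ -1.2128e+5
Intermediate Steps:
(-178560 + (-145325 - 144797)/(-33318 + Y)) + 57281 = (-178560 + (-145325 - 144797)/(-33318 - 98187)) + 57281 = (-178560 - 290122/(-131505)) + 57281 = (-178560 - 290122*(-1/131505)) + 57281 = (-178560 + 290122/131505) + 57281 = -23481242678/131505 + 57281 = -15948504773/131505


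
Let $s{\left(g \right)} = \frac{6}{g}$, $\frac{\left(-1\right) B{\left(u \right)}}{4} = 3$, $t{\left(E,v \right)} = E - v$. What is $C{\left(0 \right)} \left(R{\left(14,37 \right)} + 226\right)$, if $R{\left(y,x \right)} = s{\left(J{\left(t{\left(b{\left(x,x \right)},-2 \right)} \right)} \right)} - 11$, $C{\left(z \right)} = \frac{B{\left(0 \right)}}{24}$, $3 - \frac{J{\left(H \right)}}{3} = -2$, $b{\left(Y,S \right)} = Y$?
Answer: $- \frac{1077}{10} \approx -107.7$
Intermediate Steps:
$J{\left(H \right)} = 15$ ($J{\left(H \right)} = 9 - -6 = 9 + 6 = 15$)
$B{\left(u \right)} = -12$ ($B{\left(u \right)} = \left(-4\right) 3 = -12$)
$C{\left(z \right)} = - \frac{1}{2}$ ($C{\left(z \right)} = - \frac{12}{24} = \left(-12\right) \frac{1}{24} = - \frac{1}{2}$)
$R{\left(y,x \right)} = - \frac{53}{5}$ ($R{\left(y,x \right)} = \frac{6}{15} - 11 = 6 \cdot \frac{1}{15} - 11 = \frac{2}{5} - 11 = - \frac{53}{5}$)
$C{\left(0 \right)} \left(R{\left(14,37 \right)} + 226\right) = - \frac{- \frac{53}{5} + 226}{2} = \left(- \frac{1}{2}\right) \frac{1077}{5} = - \frac{1077}{10}$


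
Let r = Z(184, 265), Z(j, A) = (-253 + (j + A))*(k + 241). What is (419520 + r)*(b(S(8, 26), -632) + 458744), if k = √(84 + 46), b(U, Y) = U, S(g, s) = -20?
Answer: 214112179344 + 89909904*√130 ≈ 2.1514e+11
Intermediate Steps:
k = √130 ≈ 11.402
Z(j, A) = (241 + √130)*(-253 + A + j) (Z(j, A) = (-253 + (j + A))*(√130 + 241) = (-253 + (A + j))*(241 + √130) = (-253 + A + j)*(241 + √130) = (241 + √130)*(-253 + A + j))
r = 47236 + 196*√130 (r = -60973 - 253*√130 + 241*265 + 241*184 + 265*√130 + 184*√130 = -60973 - 253*√130 + 63865 + 44344 + 265*√130 + 184*√130 = 47236 + 196*√130 ≈ 49471.)
(419520 + r)*(b(S(8, 26), -632) + 458744) = (419520 + (47236 + 196*√130))*(-20 + 458744) = (466756 + 196*√130)*458724 = 214112179344 + 89909904*√130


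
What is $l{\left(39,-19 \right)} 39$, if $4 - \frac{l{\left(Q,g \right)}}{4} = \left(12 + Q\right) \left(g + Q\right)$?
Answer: $-158496$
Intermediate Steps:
$l{\left(Q,g \right)} = 16 - 4 \left(12 + Q\right) \left(Q + g\right)$ ($l{\left(Q,g \right)} = 16 - 4 \left(12 + Q\right) \left(g + Q\right) = 16 - 4 \left(12 + Q\right) \left(Q + g\right)$)
$l{\left(39,-19 \right)} 39 = \left(16 - 1872 - -912 - 4 \cdot 39^{2} - 156 \left(-19\right)\right) 39 = \left(16 - 1872 + 912 - 6084 + 2964\right) 39 = \left(-4064\right) 39 = -158496$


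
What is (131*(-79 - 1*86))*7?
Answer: -151305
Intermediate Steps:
(131*(-79 - 1*86))*7 = (131*(-79 - 86))*7 = (131*(-165))*7 = -21615*7 = -151305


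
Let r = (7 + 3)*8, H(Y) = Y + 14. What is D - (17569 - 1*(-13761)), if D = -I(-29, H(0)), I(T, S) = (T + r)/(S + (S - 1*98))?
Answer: -2193049/70 ≈ -31329.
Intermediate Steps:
H(Y) = 14 + Y
r = 80 (r = 10*8 = 80)
I(T, S) = (80 + T)/(-98 + 2*S) (I(T, S) = (T + 80)/(S + (S - 1*98)) = (80 + T)/(S + (S - 98)) = (80 + T)/(S + (-98 + S)) = (80 + T)/(-98 + 2*S))
D = 51/70 (D = -(80 - 29)/(2*(-49 + (14 + 0))) = -51/(2*(-49 + 14)) = -51/(2*(-35)) = -(-1)*51/(2*35) = -1*(-51/70) = 51/70 ≈ 0.72857)
D - (17569 - 1*(-13761)) = 51/70 - (17569 - 1*(-13761)) = 51/70 - (17569 + 13761) = 51/70 - 1*31330 = 51/70 - 31330 = -2193049/70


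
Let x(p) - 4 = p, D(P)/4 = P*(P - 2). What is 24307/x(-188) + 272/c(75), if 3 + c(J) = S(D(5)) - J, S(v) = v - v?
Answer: -972997/7176 ≈ -135.59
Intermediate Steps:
D(P) = 4*P*(-2 + P) (D(P) = 4*(P*(P - 2)) = 4*(P*(-2 + P)) = 4*P*(-2 + P))
x(p) = 4 + p
S(v) = 0
c(J) = -3 - J (c(J) = -3 + (0 - J) = -3 - J)
24307/x(-188) + 272/c(75) = 24307/(4 - 188) + 272/(-3 - 1*75) = 24307/(-184) + 272/(-3 - 75) = 24307*(-1/184) + 272/(-78) = -24307/184 + 272*(-1/78) = -24307/184 - 136/39 = -972997/7176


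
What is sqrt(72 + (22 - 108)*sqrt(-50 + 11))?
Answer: sqrt(72 - 86*I*sqrt(39)) ≈ 17.52 - 15.328*I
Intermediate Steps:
sqrt(72 + (22 - 108)*sqrt(-50 + 11)) = sqrt(72 - 86*I*sqrt(39))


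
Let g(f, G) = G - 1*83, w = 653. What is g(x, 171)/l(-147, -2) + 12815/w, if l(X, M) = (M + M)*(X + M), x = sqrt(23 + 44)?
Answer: 1923801/97297 ≈ 19.772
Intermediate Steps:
x = sqrt(67) ≈ 8.1853
l(X, M) = 2*M*(M + X) (l(X, M) = (2*M)*(M + X) = 2*M*(M + X))
g(f, G) = -83 + G (g(f, G) = G - 83 = -83 + G)
g(x, 171)/l(-147, -2) + 12815/w = (-83 + 171)/((2*(-2)*(-2 - 147))) + 12815/653 = 88/((2*(-2)*(-149))) + 12815*(1/653) = 88/596 + 12815/653 = 88*(1/596) + 12815/653 = 22/149 + 12815/653 = 1923801/97297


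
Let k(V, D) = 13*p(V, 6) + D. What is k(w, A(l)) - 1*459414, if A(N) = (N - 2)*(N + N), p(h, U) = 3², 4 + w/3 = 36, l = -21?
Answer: -458331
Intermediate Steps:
w = 96 (w = -12 + 3*36 = -12 + 108 = 96)
p(h, U) = 9
A(N) = 2*N*(-2 + N) (A(N) = (-2 + N)*(2*N) = 2*N*(-2 + N))
k(V, D) = 117 + D (k(V, D) = 13*9 + D = 117 + D)
k(w, A(l)) - 1*459414 = (117 + 2*(-21)*(-2 - 21)) - 1*459414 = (117 + 2*(-21)*(-23)) - 459414 = (117 + 966) - 459414 = 1083 - 459414 = -458331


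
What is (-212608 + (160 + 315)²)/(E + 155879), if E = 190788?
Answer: 13017/346667 ≈ 0.037549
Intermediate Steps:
(-212608 + (160 + 315)²)/(E + 155879) = (-212608 + (160 + 315)²)/(190788 + 155879) = (-212608 + 475²)/346667 = (-212608 + 225625)*(1/346667) = 13017*(1/346667) = 13017/346667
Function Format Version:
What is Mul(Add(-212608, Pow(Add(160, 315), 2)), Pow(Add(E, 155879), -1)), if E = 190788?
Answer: Rational(13017, 346667) ≈ 0.037549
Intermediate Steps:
Mul(Add(-212608, Pow(Add(160, 315), 2)), Pow(Add(E, 155879), -1)) = Mul(Add(-212608, Pow(Add(160, 315), 2)), Pow(Add(190788, 155879), -1)) = Mul(Add(-212608, Pow(475, 2)), Pow(346667, -1)) = Mul(Add(-212608, 225625), Rational(1, 346667)) = Mul(13017, Rational(1, 346667)) = Rational(13017, 346667)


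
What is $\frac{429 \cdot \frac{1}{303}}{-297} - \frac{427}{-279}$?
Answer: $\frac{128978}{84537} \approx 1.5257$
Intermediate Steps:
$\frac{429 \cdot \frac{1}{303}}{-297} - \frac{427}{-279} = 429 \cdot \frac{1}{303} \left(- \frac{1}{297}\right) - - \frac{427}{279} = \frac{143}{101} \left(- \frac{1}{297}\right) + \frac{427}{279} = - \frac{13}{2727} + \frac{427}{279} = \frac{128978}{84537}$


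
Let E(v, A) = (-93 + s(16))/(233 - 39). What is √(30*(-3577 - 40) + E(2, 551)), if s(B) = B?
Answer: I*√4083897298/194 ≈ 329.41*I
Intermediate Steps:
E(v, A) = -77/194 (E(v, A) = (-93 + 16)/(233 - 39) = -77/194)
√(30*(-3577 - 40) + E(2, 551)) = √(30*(-3577 - 40) - 77/194) = √(30*(-3617) - 77/194) = √(-108510 - 77/194) = √(-21051017/194) = I*√4083897298/194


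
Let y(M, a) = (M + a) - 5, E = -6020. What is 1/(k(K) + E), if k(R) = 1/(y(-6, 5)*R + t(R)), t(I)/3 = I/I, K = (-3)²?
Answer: -51/307021 ≈ -0.00016611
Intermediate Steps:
K = 9
y(M, a) = -5 + M + a
t(I) = 3 (t(I) = 3*(I/I) = 3*1 = 3)
k(R) = 1/(3 - 6*R) (k(R) = 1/((-5 - 6 + 5)*R + 3) = 1/(-6*R + 3) = 1/(3 - 6*R))
1/(k(K) + E) = 1/(-1/(-3 + 6*9) - 6020) = 1/(-1/(-3 + 54) - 6020) = 1/(-1/51 - 6020) = 1/(-307021/51) = -51/307021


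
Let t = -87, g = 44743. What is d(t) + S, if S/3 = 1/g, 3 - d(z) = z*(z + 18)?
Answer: -268457997/44743 ≈ -6000.0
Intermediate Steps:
d(z) = 3 - z*(18 + z) (d(z) = 3 - z*(z + 18) = 3 - z*(18 + z))
S = 3/44743 ≈ 6.7050e-5
d(t) + S = (3 - 1*(-87)² - 18*(-87)) + 3/44743 = (3 - 1*7569 + 1566) + 3/44743 = (3 - 7569 + 1566) + 3/44743 = -6000 + 3/44743 = -268457997/44743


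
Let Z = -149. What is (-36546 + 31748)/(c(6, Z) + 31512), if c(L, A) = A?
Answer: -4798/31363 ≈ -0.15298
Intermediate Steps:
(-36546 + 31748)/(c(6, Z) + 31512) = (-36546 + 31748)/(-149 + 31512) = -4798/31363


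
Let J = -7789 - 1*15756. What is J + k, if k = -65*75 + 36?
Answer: -28384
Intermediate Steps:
J = -23545 (J = -7789 - 15756 = -23545)
k = -4839 (k = -4875 + 36 = -4839)
J + k = -23545 - 4839 = -28384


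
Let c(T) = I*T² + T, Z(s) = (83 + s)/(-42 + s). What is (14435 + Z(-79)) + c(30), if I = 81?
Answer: 10571161/121 ≈ 87365.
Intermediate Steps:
Z(s) = (83 + s)/(-42 + s)
c(T) = T + 81*T² (c(T) = 81*T² + T = T + 81*T²)
(14435 + Z(-79)) + c(30) = (14435 + (83 - 79)/(-42 - 79)) + 30*(1 + 81*30) = (14435 + 4/(-121)) + 30*(1 + 2430) = (14435 - 1/121*4) + 30*2431 = (14435 - 4/121) + 72930 = 1746631/121 + 72930 = 10571161/121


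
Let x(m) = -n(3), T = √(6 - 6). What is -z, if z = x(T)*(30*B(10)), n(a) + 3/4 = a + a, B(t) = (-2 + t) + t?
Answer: 2835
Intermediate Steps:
B(t) = -2 + 2*t
n(a) = -¾ + 2*a (n(a) = -¾ + (a + a) = -¾ + 2*a)
T = 0 (T = √0 = 0)
x(m) = -21/4 (x(m) = -(-¾ + 2*3) = -(-¾ + 6) = -1*21/4 = -21/4)
z = -2835 (z = -315*(-2 + 2*10)/2 = -315*(-2 + 20)/2 = -315*18/2 = -21/4*540 = -2835)
-z = -1*(-2835) = 2835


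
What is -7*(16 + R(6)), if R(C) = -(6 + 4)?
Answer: -42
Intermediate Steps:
R(C) = -10 (R(C) = -1*10 = -10)
-7*(16 + R(6)) = -7*(16 - 10) = -7*6 = -42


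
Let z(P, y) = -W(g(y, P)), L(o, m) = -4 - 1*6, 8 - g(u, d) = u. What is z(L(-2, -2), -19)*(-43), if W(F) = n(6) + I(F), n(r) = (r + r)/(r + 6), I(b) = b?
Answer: 1204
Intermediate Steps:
g(u, d) = 8 - u
L(o, m) = -10 (L(o, m) = -4 - 6 = -10)
n(r) = 2*r/(6 + r) (n(r) = (2*r)/(6 + r) = 2*r/(6 + r))
W(F) = 1 + F (W(F) = 2*6/(6 + 6) + F = 2*6/12 + F = 2*6*(1/12) + F = 1 + F)
z(P, y) = -9 + y (z(P, y) = -(1 + (8 - y)) = -(9 - y) = -9 + y)
z(L(-2, -2), -19)*(-43) = (-9 - 19)*(-43) = -28*(-43) = 1204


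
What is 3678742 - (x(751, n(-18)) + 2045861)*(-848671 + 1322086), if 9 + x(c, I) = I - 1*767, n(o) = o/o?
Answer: -968170709948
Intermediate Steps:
n(o) = 1
x(c, I) = -776 + I (x(c, I) = -9 + (I - 1*767) = -9 + (I - 767) = -9 + (-767 + I) = -776 + I)
3678742 - (x(751, n(-18)) + 2045861)*(-848671 + 1322086) = 3678742 - ((-776 + 1) + 2045861)*(-848671 + 1322086) = 3678742 - (-775 + 2045861)*473415 = 3678742 - 2045086*473415 = 3678742 - 1*968174388690 = 3678742 - 968174388690 = -968170709948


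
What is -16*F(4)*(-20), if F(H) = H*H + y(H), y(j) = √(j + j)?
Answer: 5120 + 640*√2 ≈ 6025.1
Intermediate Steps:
y(j) = √2*√j (y(j) = √(2*j) = √2*√j)
F(H) = H² + √2*√H (F(H) = H*H + √2*√H = H² + √2*√H)
-16*F(4)*(-20) = -16*(4² + √2*√4)*(-20) = -16*(16 + √2*2)*(-20) = -16*(16 + 2*√2)*(-20) = (-256 - 32*√2)*(-20) = 5120 + 640*√2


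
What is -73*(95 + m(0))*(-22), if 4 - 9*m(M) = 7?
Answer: 456104/3 ≈ 1.5203e+5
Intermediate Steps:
m(M) = -⅓ (m(M) = 4/9 - ⅑*7 = 4/9 - 7/9 = -⅓)
-73*(95 + m(0))*(-22) = -73*(95 - ⅓)*(-22) = -73*284/3*(-22) = -20732/3*(-22) = 456104/3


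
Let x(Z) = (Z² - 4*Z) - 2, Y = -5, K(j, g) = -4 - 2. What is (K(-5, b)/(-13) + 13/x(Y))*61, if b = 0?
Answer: 26047/559 ≈ 46.596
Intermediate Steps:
K(j, g) = -6
x(Z) = -2 + Z² - 4*Z
(K(-5, b)/(-13) + 13/x(Y))*61 = (-6/(-13) + 13/(-2 + (-5)² - 4*(-5)))*61 = (-6*(-1/13) + 13/(-2 + 25 + 20))*61 = (6/13 + 13/43)*61 = (427/559)*61 = 26047/559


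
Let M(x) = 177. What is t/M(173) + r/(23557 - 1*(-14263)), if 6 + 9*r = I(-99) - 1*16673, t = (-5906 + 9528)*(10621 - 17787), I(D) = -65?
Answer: -736220969954/5020605 ≈ -1.4664e+5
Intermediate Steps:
t = -25955252 (t = 3622*(-7166) = -25955252)
r = -16744/9 (r = -2/3 + (-65 - 1*16673)/9 = -2/3 + (-65 - 16673)/9 = -2/3 + (1/9)*(-16738) = -2/3 - 16738/9 = -16744/9 ≈ -1860.4)
t/M(173) + r/(23557 - 1*(-14263)) = -25955252/177 - 16744/(9*(23557 - 1*(-14263))) = -25955252*1/177 - 16744/(9*(23557 + 14263)) = -25955252/177 - 16744/9/37820 = -25955252/177 - 16744/9*1/37820 = -25955252/177 - 4186/85095 = -736220969954/5020605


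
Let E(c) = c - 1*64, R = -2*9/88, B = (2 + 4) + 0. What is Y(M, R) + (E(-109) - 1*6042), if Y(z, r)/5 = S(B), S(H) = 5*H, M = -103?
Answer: -6065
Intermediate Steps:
B = 6 (B = 6 + 0 = 6)
R = -9/44 (R = -18*1/88 = -9/44 ≈ -0.20455)
E(c) = -64 + c (E(c) = c - 64 = -64 + c)
Y(z, r) = 150 (Y(z, r) = 5*(5*6) = 5*30 = 150)
Y(M, R) + (E(-109) - 1*6042) = 150 + ((-64 - 109) - 1*6042) = 150 + (-173 - 6042) = 150 - 6215 = -6065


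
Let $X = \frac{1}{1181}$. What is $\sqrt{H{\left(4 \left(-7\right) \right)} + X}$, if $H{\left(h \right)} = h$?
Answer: $\frac{i \sqrt{39052127}}{1181} \approx 5.2914 i$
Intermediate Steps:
$X = \frac{1}{1181} \approx 0.00084674$
$\sqrt{H{\left(4 \left(-7\right) \right)} + X} = \sqrt{4 \left(-7\right) + \frac{1}{1181}} = \sqrt{-28 + \frac{1}{1181}} = \sqrt{- \frac{33067}{1181}} = \frac{i \sqrt{39052127}}{1181}$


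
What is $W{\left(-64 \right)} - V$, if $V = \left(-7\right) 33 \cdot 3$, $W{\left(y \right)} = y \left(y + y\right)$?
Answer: $8885$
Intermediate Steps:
$W{\left(y \right)} = 2 y^{2}$ ($W{\left(y \right)} = y 2 y = 2 y^{2}$)
$V = -693$ ($V = \left(-231\right) 3 = -693$)
$W{\left(-64 \right)} - V = 2 \left(-64\right)^{2} - -693 = 2 \cdot 4096 + 693 = 8192 + 693 = 8885$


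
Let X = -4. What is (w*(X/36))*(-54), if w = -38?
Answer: -228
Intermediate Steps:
(w*(X/36))*(-54) = -(-152)/36*(-54) = -38*(-⅑)*(-54) = (38/9)*(-54) = -228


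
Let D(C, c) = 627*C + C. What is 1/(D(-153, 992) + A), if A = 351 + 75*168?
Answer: -1/83133 ≈ -1.2029e-5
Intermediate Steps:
D(C, c) = 628*C
A = 12951 (A = 351 + 12600 = 12951)
1/(D(-153, 992) + A) = 1/(628*(-153) + 12951) = 1/(-96084 + 12951) = 1/(-83133) = -1/83133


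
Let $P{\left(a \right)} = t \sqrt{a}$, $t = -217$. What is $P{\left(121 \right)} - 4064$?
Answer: $-6451$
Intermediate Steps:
$P{\left(a \right)} = - 217 \sqrt{a}$
$P{\left(121 \right)} - 4064 = - 217 \sqrt{121} - 4064 = \left(-217\right) 11 - 4064 = -2387 - 4064 = -6451$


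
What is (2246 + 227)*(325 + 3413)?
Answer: 9244074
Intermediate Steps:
(2246 + 227)*(325 + 3413) = 2473*3738 = 9244074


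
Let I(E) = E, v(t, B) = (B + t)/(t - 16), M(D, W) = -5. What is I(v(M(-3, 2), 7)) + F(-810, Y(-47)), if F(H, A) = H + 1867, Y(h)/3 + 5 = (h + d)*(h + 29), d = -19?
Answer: 22195/21 ≈ 1056.9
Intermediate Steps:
v(t, B) = (B + t)/(-16 + t)
Y(h) = -15 + 3*(-19 + h)*(29 + h) (Y(h) = -15 + 3*((h - 19)*(h + 29)) = -15 + 3*((-19 + h)*(29 + h)) = -15 + 3*(-19 + h)*(29 + h))
F(H, A) = 1867 + H
I(v(M(-3, 2), 7)) + F(-810, Y(-47)) = (7 - 5)/(-16 - 5) + (1867 - 810) = 2/(-21) + 1057 = -1/21*2 + 1057 = -2/21 + 1057 = 22195/21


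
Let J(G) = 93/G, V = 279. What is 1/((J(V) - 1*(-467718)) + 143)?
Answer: 3/1403584 ≈ 2.1374e-6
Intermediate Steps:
1/((J(V) - 1*(-467718)) + 143) = 1/((93/279 - 1*(-467718)) + 143) = 1/((93*(1/279) + 467718) + 143) = 1/((⅓ + 467718) + 143) = 1/(1403155/3 + 143) = 1/(1403584/3) = 3/1403584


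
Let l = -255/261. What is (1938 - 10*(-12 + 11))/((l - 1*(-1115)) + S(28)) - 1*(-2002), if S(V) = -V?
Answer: 47331611/23621 ≈ 2003.8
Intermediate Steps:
l = -85/87 (l = -255*1/261 = -85/87 ≈ -0.97701)
(1938 - 10*(-12 + 11))/((l - 1*(-1115)) + S(28)) - 1*(-2002) = (1938 - 10*(-12 + 11))/((-85/87 - 1*(-1115)) - 1*28) - 1*(-2002) = (1938 - 10*(-1))/((-85/87 + 1115) - 28) + 2002 = (1938 + 10)/(96920/87 - 28) + 2002 = 1948/(94484/87) + 2002 = 1948*(87/94484) + 2002 = 42369/23621 + 2002 = 47331611/23621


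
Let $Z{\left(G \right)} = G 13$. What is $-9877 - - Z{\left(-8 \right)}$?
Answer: $-9981$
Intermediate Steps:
$Z{\left(G \right)} = 13 G$
$-9877 - - Z{\left(-8 \right)} = -9877 - - 13 \left(-8\right) = -9877 - \left(-1\right) \left(-104\right) = -9877 - 104 = -9981$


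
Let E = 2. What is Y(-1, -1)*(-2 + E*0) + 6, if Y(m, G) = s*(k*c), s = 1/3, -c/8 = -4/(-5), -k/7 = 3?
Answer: -418/5 ≈ -83.600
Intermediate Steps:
k = -21 (k = -7*3 = -21)
c = -32/5 (c = -(-32)/(-5) = -(-32)*(-1)/5 = -8*⅘ = -32/5 ≈ -6.4000)
s = ⅓ ≈ 0.33333
Y(m, G) = 224/5 (Y(m, G) = (-21*(-32/5))/3 = (⅓)*(672/5) = 224/5)
Y(-1, -1)*(-2 + E*0) + 6 = 224*(-2 + 2*0)/5 + 6 = 224*(-2 + 0)/5 + 6 = (224/5)*(-2) + 6 = -448/5 + 6 = -418/5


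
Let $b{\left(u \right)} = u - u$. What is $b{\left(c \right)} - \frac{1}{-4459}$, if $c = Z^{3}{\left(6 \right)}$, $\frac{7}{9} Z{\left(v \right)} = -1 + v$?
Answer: $\frac{1}{4459} \approx 0.00022427$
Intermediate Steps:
$Z{\left(v \right)} = - \frac{9}{7} + \frac{9 v}{7}$ ($Z{\left(v \right)} = \frac{9 \left(-1 + v\right)}{7} = - \frac{9}{7} + \frac{9 v}{7}$)
$c = \frac{91125}{343}$ ($c = \left(- \frac{9}{7} + \frac{9}{7} \cdot 6\right)^{3} = \left(- \frac{9}{7} + \frac{54}{7}\right)^{3} = \left(\frac{45}{7}\right)^{3} = \frac{91125}{343} \approx 265.67$)
$b{\left(u \right)} = 0$
$b{\left(c \right)} - \frac{1}{-4459} = 0 - \frac{1}{-4459} = 0 - - \frac{1}{4459} = 0 + \frac{1}{4459} = \frac{1}{4459}$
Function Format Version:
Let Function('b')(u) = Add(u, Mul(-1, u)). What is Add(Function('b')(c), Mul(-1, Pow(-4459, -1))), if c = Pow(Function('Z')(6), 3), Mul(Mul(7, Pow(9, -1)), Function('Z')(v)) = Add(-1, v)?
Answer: Rational(1, 4459) ≈ 0.00022427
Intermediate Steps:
Function('Z')(v) = Add(Rational(-9, 7), Mul(Rational(9, 7), v)) (Function('Z')(v) = Mul(Rational(9, 7), Add(-1, v)) = Add(Rational(-9, 7), Mul(Rational(9, 7), v)))
c = Rational(91125, 343) (c = Pow(Add(Rational(-9, 7), Mul(Rational(9, 7), 6)), 3) = Pow(Add(Rational(-9, 7), Rational(54, 7)), 3) = Pow(Rational(45, 7), 3) = Rational(91125, 343) ≈ 265.67)
Function('b')(u) = 0
Add(Function('b')(c), Mul(-1, Pow(-4459, -1))) = Add(0, Mul(-1, Pow(-4459, -1))) = Add(0, Mul(-1, Rational(-1, 4459))) = Add(0, Rational(1, 4459)) = Rational(1, 4459)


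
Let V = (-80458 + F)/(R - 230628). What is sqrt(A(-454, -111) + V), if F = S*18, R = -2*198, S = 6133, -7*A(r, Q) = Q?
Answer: 8*sqrt(2510451174)/101073 ≈ 3.9658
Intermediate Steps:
A(r, Q) = -Q/7
R = -396
F = 110394 (F = 6133*18 = 110394)
V = -1871/14439 (V = (-80458 + 110394)/(-396 - 230628) = 29936/(-231024) = 29936*(-1/231024) = -1871/14439 ≈ -0.12958)
sqrt(A(-454, -111) + V) = sqrt(-1/7*(-111) - 1871/14439) = sqrt(111/7 - 1871/14439) = sqrt(1589632/101073) = 8*sqrt(2510451174)/101073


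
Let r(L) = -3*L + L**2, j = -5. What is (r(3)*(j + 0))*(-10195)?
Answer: 0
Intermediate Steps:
r(L) = L**2 - 3*L
(r(3)*(j + 0))*(-10195) = ((3*(-3 + 3))*(-5 + 0))*(-10195) = ((3*0)*(-5))*(-10195) = (0*(-5))*(-10195) = 0*(-10195) = 0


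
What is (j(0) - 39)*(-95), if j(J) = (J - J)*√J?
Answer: 3705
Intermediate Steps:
j(J) = 0 (j(J) = 0*√J = 0)
(j(0) - 39)*(-95) = (0 - 39)*(-95) = -39*(-95) = 3705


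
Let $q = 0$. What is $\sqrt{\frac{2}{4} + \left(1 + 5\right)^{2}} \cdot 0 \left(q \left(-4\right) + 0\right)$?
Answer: $0$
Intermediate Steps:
$\sqrt{\frac{2}{4} + \left(1 + 5\right)^{2}} \cdot 0 \left(q \left(-4\right) + 0\right) = \sqrt{\frac{2}{4} + \left(1 + 5\right)^{2}} \cdot 0 \left(0 \left(-4\right) + 0\right) = \sqrt{2 \cdot \frac{1}{4} + 6^{2}} \cdot 0 \left(0 + 0\right) = \sqrt{\frac{1}{2} + 36} \cdot 0 \cdot 0 = \sqrt{\frac{73}{2}} \cdot 0 \cdot 0 = \frac{\sqrt{146}}{2} \cdot 0 \cdot 0 = 0 \cdot 0 = 0$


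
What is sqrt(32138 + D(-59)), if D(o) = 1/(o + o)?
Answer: sqrt(447489394)/118 ≈ 179.27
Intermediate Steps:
D(o) = 1/(2*o)
sqrt(32138 + D(-59)) = sqrt(32138 + (1/2)/(-59)) = sqrt(32138 + (1/2)*(-1/59)) = sqrt(32138 - 1/118) = sqrt(3792283/118) = sqrt(447489394)/118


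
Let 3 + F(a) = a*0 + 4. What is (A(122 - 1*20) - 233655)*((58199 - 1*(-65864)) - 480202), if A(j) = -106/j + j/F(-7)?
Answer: 1414020933528/17 ≈ 8.3178e+10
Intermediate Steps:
F(a) = 1 (F(a) = -3 + (a*0 + 4) = -3 + (0 + 4) = -3 + 4 = 1)
A(j) = j - 106/j (A(j) = -106/j + j/1 = -106/j + j*1 = -106/j + j = j - 106/j)
(A(122 - 1*20) - 233655)*((58199 - 1*(-65864)) - 480202) = (((122 - 1*20) - 106/(122 - 1*20)) - 233655)*((58199 - 1*(-65864)) - 480202) = (((122 - 20) - 106/(122 - 20)) - 233655)*((58199 + 65864) - 480202) = ((102 - 106/102) - 233655)*(124063 - 480202) = ((102 - 106*1/102) - 233655)*(-356139) = ((102 - 53/51) - 233655)*(-356139) = (5149/51 - 233655)*(-356139) = -11911256/51*(-356139) = 1414020933528/17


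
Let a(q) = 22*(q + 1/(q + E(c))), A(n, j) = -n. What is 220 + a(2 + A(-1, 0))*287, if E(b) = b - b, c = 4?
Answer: 63800/3 ≈ 21267.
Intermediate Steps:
E(b) = 0
a(q) = 22*q + 22/q (a(q) = 22*(q + 1/(q + 0)) = 22*(q + 1/q) = 22*q + 22/q)
220 + a(2 + A(-1, 0))*287 = 220 + (22*(2 - 1*(-1)) + 22/(2 - 1*(-1)))*287 = 220 + (22*(2 + 1) + 22/(2 + 1))*287 = 220 + (22*3 + 22/3)*287 = 220 + (66 + 22*(⅓))*287 = 220 + (66 + 22/3)*287 = 220 + (220/3)*287 = 220 + 63140/3 = 63800/3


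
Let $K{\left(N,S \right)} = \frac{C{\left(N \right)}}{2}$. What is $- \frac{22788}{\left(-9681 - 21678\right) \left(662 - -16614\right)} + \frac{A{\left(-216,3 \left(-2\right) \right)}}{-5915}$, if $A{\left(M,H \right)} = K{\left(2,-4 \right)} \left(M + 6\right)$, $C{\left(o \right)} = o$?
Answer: $\frac{271199973}{7629759683} \approx 0.035545$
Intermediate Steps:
$K{\left(N,S \right)} = \frac{N}{2}$
$A{\left(M,H \right)} = 6 + M$ ($A{\left(M,H \right)} = \frac{1}{2} \cdot 2 \left(M + 6\right) = 1 \left(6 + M\right) = 6 + M$)
$- \frac{22788}{\left(-9681 - 21678\right) \left(662 - -16614\right)} + \frac{A{\left(-216,3 \left(-2\right) \right)}}{-5915} = - \frac{22788}{\left(-9681 - 21678\right) \left(662 - -16614\right)} + \frac{6 - 216}{-5915} = - \frac{22788}{\left(-31359\right) \left(662 + 16614\right)} - - \frac{6}{169} = - \frac{22788}{\left(-31359\right) 17276} + \frac{6}{169} = - \frac{22788}{-541758084} + \frac{6}{169} = \left(-22788\right) \left(- \frac{1}{541758084}\right) + \frac{6}{169} = \frac{1899}{45146507} + \frac{6}{169} = \frac{271199973}{7629759683}$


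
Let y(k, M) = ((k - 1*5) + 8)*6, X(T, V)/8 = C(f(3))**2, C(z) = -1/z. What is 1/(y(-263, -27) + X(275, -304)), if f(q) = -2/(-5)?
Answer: -1/1510 ≈ -0.00066225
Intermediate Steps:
f(q) = 2/5 (f(q) = -2*(-1/5) = 2/5)
X(T, V) = 50 (X(T, V) = 8*(-1/2/5)**2 = 8*(-1*5/2)**2 = 8*(-5/2)**2 = 8*(25/4) = 50)
y(k, M) = 18 + 6*k (y(k, M) = ((k - 5) + 8)*6 = ((-5 + k) + 8)*6 = (3 + k)*6 = 18 + 6*k)
1/(y(-263, -27) + X(275, -304)) = 1/((18 + 6*(-263)) + 50) = 1/((18 - 1578) + 50) = 1/(-1560 + 50) = 1/(-1510) = -1/1510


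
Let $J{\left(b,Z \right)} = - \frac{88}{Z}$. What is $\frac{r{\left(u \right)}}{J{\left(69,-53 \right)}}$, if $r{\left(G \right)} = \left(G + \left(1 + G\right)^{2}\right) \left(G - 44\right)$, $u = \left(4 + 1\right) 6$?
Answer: $- \frac{367661}{44} \approx -8355.9$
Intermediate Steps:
$u = 30$ ($u = 5 \cdot 6 = 30$)
$r{\left(G \right)} = \left(-44 + G\right) \left(G + \left(1 + G\right)^{2}\right)$ ($r{\left(G \right)} = \left(G + \left(1 + G\right)^{2}\right) \left(-44 + G\right) = \left(-44 + G\right) \left(G + \left(1 + G\right)^{2}\right)$)
$\frac{r{\left(u \right)}}{J{\left(69,-53 \right)}} = \frac{-44 + 30^{3} - 3930 - 41 \cdot 30^{2}}{\left(-88\right) \frac{1}{-53}} = \frac{-44 + 27000 - 3930 - 36900}{\left(-88\right) \left(- \frac{1}{53}\right)} = \frac{-44 + 27000 - 3930 - 36900}{\frac{88}{53}} = \left(-13874\right) \frac{53}{88} = - \frac{367661}{44}$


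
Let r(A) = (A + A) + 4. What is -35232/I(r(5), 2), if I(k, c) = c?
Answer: -17616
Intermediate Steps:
r(A) = 4 + 2*A (r(A) = 2*A + 4 = 4 + 2*A)
-35232/I(r(5), 2) = -35232/2 = -35232*1/2 = -17616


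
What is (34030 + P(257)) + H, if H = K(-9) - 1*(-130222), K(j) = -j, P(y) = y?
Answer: 164518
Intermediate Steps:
H = 130231 (H = -1*(-9) - 1*(-130222) = 9 + 130222 = 130231)
(34030 + P(257)) + H = (34030 + 257) + 130231 = 34287 + 130231 = 164518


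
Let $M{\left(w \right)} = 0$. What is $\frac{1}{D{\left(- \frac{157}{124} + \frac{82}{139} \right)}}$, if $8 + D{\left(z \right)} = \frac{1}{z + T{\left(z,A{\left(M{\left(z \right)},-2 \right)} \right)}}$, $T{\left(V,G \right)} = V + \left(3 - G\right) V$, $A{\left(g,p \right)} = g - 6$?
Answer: $- \frac{128205}{1042876} \approx -0.12293$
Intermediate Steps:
$A{\left(g,p \right)} = -6 + g$ ($A{\left(g,p \right)} = g - 6 = -6 + g$)
$T{\left(V,G \right)} = V + V \left(3 - G\right)$
$D{\left(z \right)} = -8 + \frac{1}{11 z}$ ($D{\left(z \right)} = -8 + \frac{1}{z + z \left(4 - \left(-6 + 0\right)\right)} = -8 + \frac{1}{z + z \left(4 - -6\right)} = -8 + \frac{1}{z + z \left(4 + 6\right)} = -8 + \frac{1}{z + z 10} = -8 + \frac{1}{z + 10 z} = -8 + \frac{1}{11 z}$)
$\frac{1}{D{\left(- \frac{157}{124} + \frac{82}{139} \right)}} = \frac{1}{-8 + \frac{1}{11 \left(- \frac{157}{124} + \frac{82}{139}\right)}} = \frac{1}{-8 + \frac{1}{11 \left(- \frac{11655}{17236}\right)}} = \frac{1}{-8 + \frac{1}{11} \left(- \frac{17236}{11655}\right)} = \frac{1}{-8 - \frac{17236}{128205}} = \frac{1}{- \frac{1042876}{128205}} = - \frac{128205}{1042876}$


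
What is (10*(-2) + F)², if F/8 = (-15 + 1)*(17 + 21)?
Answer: 18284176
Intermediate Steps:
F = -4256 (F = 8*((-15 + 1)*(17 + 21)) = 8*(-14*38) = 8*(-532) = -4256)
(10*(-2) + F)² = (10*(-2) - 4256)² = (-20 - 4256)² = (-4276)² = 18284176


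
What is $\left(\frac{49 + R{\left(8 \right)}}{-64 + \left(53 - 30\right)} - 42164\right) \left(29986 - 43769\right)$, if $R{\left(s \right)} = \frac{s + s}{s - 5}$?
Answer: $\frac{71483255305}{123} \approx 5.8117 \cdot 10^{8}$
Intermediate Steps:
$R{\left(s \right)} = \frac{2 s}{-5 + s}$
$\left(\frac{49 + R{\left(8 \right)}}{-64 + \left(53 - 30\right)} - 42164\right) \left(29986 - 43769\right) = \left(\frac{49 + 2 \cdot 8 \frac{1}{-5 + 8}}{-64 + \left(53 - 30\right)} - 42164\right) \left(29986 - 43769\right) = \left(\frac{49 + 2 \cdot 8 \cdot \frac{1}{3}}{-64 + 23} - 42164\right) \left(-13783\right) = \left(\frac{49 + 2 \cdot 8 \cdot \frac{1}{3}}{-41} - 42164\right) \left(-13783\right) = \left(\left(49 + \frac{16}{3}\right) \left(- \frac{1}{41}\right) - 42164\right) \left(-13783\right) = \left(\frac{163}{3} \left(- \frac{1}{41}\right) - 42164\right) \left(-13783\right) = \left(- \frac{163}{123} - 42164\right) \left(-13783\right) = \left(- \frac{5186335}{123}\right) \left(-13783\right) = \frac{71483255305}{123}$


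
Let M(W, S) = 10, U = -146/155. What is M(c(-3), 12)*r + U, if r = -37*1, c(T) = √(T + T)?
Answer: -57496/155 ≈ -370.94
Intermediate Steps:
c(T) = √2*√T (c(T) = √(2*T) = √2*√T)
U = -146/155 (U = -146*1/155 = -146/155 ≈ -0.94194)
r = -37
M(c(-3), 12)*r + U = 10*(-37) - 146/155 = -370 - 146/155 = -57496/155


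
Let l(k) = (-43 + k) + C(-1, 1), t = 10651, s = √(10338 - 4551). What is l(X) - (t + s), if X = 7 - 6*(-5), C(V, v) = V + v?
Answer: -10657 - 3*√643 ≈ -10733.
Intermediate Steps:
s = 3*√643 (s = √5787 = 3*√643 ≈ 76.072)
X = 37 (X = 7 + 30 = 37)
l(k) = -43 + k (l(k) = (-43 + k) + (-1 + 1) = (-43 + k) + 0 = -43 + k)
l(X) - (t + s) = (-43 + 37) - (10651 + 3*√643) = -6 + (-10651 - 3*√643) = -10657 - 3*√643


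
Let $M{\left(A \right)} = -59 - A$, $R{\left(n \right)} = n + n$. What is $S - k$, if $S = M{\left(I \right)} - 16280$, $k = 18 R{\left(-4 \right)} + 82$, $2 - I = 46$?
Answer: $-16233$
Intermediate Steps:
$I = -44$ ($I = 2 - 46 = -44$)
$R{\left(n \right)} = 2 n$
$k = -62$ ($k = 18 \cdot 2 \left(-4\right) + 82 = 18 \left(-8\right) + 82 = -144 + 82 = -62$)
$S = -16295$ ($S = \left(-59 - -44\right) - 16280 = \left(-59 + 44\right) - 16280 = -15 - 16280 = -16295$)
$S - k = -16295 - -62 = -16295 + 62 = -16233$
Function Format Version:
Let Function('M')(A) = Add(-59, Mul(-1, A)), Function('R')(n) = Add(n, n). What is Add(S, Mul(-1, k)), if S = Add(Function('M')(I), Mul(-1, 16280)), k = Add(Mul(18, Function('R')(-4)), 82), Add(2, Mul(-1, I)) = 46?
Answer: -16233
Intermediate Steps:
I = -44 (I = Add(2, Mul(-1, 46)) = Add(2, -46) = -44)
Function('R')(n) = Mul(2, n)
k = -62 (k = Add(Mul(18, Mul(2, -4)), 82) = Add(Mul(18, -8), 82) = Add(-144, 82) = -62)
S = -16295 (S = Add(Add(-59, Mul(-1, -44)), Mul(-1, 16280)) = Add(Add(-59, 44), -16280) = Add(-15, -16280) = -16295)
Add(S, Mul(-1, k)) = Add(-16295, Mul(-1, -62)) = Add(-16295, 62) = -16233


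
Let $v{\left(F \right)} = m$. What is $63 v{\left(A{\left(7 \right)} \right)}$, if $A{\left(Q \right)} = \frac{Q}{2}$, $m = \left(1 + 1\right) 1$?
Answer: $126$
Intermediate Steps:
$m = 2$ ($m = 2 \cdot 1 = 2$)
$A{\left(Q \right)} = \frac{Q}{2}$ ($A{\left(Q \right)} = Q \frac{1}{2} = \frac{Q}{2}$)
$v{\left(F \right)} = 2$
$63 v{\left(A{\left(7 \right)} \right)} = 63 \cdot 2 = 126$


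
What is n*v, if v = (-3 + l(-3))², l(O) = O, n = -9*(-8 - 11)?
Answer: 6156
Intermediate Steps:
n = 171 (n = -9*(-19) = 171)
v = 36 (v = (-3 - 3)² = (-6)² = 36)
n*v = 171*36 = 6156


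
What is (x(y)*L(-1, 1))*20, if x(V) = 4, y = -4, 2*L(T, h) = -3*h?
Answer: -120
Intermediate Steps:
L(T, h) = -3*h/2 (L(T, h) = (-3*h)/2 = -3*h/2)
(x(y)*L(-1, 1))*20 = (4*(-3/2*1))*20 = (4*(-3/2))*20 = -6*20 = -120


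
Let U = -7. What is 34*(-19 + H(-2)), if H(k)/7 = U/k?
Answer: 187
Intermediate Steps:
H(k) = -49/k (H(k) = 7*(-7/k) = -49/k)
34*(-19 + H(-2)) = 34*(-19 - 49/(-2)) = 34*(-19 - 49*(-½)) = 34*(-19 + 49/2) = 34*(11/2) = 187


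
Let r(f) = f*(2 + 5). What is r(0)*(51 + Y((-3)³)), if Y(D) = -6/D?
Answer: 0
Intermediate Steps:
r(f) = 7*f (r(f) = f*7 = 7*f)
r(0)*(51 + Y((-3)³)) = (7*0)*(51 - 6/((-3)³)) = 0*(51 - 6/(-27)) = 0*(51 - 6*(-1/27)) = 0*(51 + 2/9) = 0*(461/9) = 0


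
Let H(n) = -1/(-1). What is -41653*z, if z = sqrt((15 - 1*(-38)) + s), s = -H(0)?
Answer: -83306*sqrt(13) ≈ -3.0036e+5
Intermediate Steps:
H(n) = 1 (H(n) = -1*(-1) = 1)
s = -1 (s = -1*1 = -1)
z = 2*sqrt(13) (z = sqrt((15 - 1*(-38)) - 1) = sqrt((15 + 38) - 1) = sqrt(53 - 1) = sqrt(52) = 2*sqrt(13) ≈ 7.2111)
-41653*z = -83306*sqrt(13)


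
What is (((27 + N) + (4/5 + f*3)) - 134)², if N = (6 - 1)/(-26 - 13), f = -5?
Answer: 559748281/38025 ≈ 14721.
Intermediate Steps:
N = -5/39 (N = 5/(-39) = 5*(-1/39) = -5/39 ≈ -0.12821)
(((27 + N) + (4/5 + f*3)) - 134)² = (((27 - 5/39) + (4/5 - 5*3)) - 134)² = ((1048/39 + (4*(⅕) - 15)) - 134)² = ((1048/39 + (⅘ - 15)) - 134)² = ((1048/39 - 71/5) - 134)² = (2471/195 - 134)² = (-23659/195)² = 559748281/38025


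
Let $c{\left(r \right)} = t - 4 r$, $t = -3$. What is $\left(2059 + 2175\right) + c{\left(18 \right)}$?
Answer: $4159$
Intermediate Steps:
$c{\left(r \right)} = -3 - 4 r$
$\left(2059 + 2175\right) + c{\left(18 \right)} = \left(2059 + 2175\right) - 75 = 4234 - 75 = 4159$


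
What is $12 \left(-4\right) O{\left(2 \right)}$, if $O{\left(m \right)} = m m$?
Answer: $-192$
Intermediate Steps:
$O{\left(m \right)} = m^{2}$
$12 \left(-4\right) O{\left(2 \right)} = 12 \left(-4\right) 2^{2} = \left(-48\right) 4 = -192$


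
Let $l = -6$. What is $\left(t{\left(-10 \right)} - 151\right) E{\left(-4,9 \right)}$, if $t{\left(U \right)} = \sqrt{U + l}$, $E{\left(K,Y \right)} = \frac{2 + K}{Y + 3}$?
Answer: $\frac{151}{6} - \frac{2 i}{3} \approx 25.167 - 0.66667 i$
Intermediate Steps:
$E{\left(K,Y \right)} = \frac{2 + K}{3 + Y}$
$t{\left(U \right)} = \sqrt{-6 + U}$ ($t{\left(U \right)} = \sqrt{U - 6} = \sqrt{-6 + U}$)
$\left(t{\left(-10 \right)} - 151\right) E{\left(-4,9 \right)} = \left(\sqrt{-6 - 10} - 151\right) \frac{2 - 4}{3 + 9} = \left(\sqrt{-16} - 151\right) \frac{1}{12} \left(-2\right) = \left(4 i - 151\right) \frac{1}{12} \left(-2\right) = \left(-151 + 4 i\right) \left(- \frac{1}{6}\right) = \frac{151}{6} - \frac{2 i}{3}$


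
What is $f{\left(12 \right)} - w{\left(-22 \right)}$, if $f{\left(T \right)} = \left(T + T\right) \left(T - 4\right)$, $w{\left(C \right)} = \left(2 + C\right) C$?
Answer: $-248$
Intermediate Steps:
$w{\left(C \right)} = C \left(2 + C\right)$
$f{\left(T \right)} = 2 T \left(-4 + T\right)$
$f{\left(12 \right)} - w{\left(-22 \right)} = 2 \cdot 12 \left(-4 + 12\right) - - 22 \left(2 - 22\right) = 2 \cdot 12 \cdot 8 - \left(-22\right) \left(-20\right) = 192 - 440 = -248$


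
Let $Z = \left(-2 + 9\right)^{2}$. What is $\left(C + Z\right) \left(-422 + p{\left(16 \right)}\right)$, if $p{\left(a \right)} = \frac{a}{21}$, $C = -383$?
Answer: $\frac{2954564}{21} \approx 1.4069 \cdot 10^{5}$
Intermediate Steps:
$p{\left(a \right)} = \frac{a}{21}$ ($p{\left(a \right)} = a \frac{1}{21} = \frac{a}{21}$)
$Z = 49$ ($Z = 7^{2} = 49$)
$\left(C + Z\right) \left(-422 + p{\left(16 \right)}\right) = \left(-383 + 49\right) \left(-422 + \frac{1}{21} \cdot 16\right) = - 334 \left(-422 + \frac{16}{21}\right) = \left(-334\right) \left(- \frac{8846}{21}\right) = \frac{2954564}{21}$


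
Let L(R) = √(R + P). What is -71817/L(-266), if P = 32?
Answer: 23939*I*√26/26 ≈ 4694.8*I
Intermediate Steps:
L(R) = √(32 + R) (L(R) = √(R + 32) = √(32 + R))
-71817/L(-266) = -71817/√(32 - 266) = -71817*(-I*√26/78) = -(-23939)*I*√26/26 = 23939*I*√26/26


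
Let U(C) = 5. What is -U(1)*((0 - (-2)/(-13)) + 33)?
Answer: -2135/13 ≈ -164.23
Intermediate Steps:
-U(1)*((0 - (-2)/(-13)) + 33) = -5*((0 - (-2)/(-13)) + 33) = -5*((0 - (-2)*(-1)/13) + 33) = -5*((0 - 1*2/13) + 33) = -5*((0 - 2/13) + 33) = -5*(-2/13 + 33) = -5*427/13 = -1*2135/13 = -2135/13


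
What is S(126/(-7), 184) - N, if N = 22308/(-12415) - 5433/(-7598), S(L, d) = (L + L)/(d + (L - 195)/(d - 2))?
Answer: 42731060379/48289278950 ≈ 0.88490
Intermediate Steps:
S(L, d) = 2*L/(d + (-195 + L)/(-2 + d)) (S(L, d) = (2*L)/(d + (-195 + L)/(-2 + d)) = 2*L/(d + (-195 + L)/(-2 + d)))
N = -7849653/7256090 (N = 22308*(-1/12415) - 5433*(-1/7598) = -1716/955 + 5433/7598 = -7849653/7256090 ≈ -1.0818)
S(126/(-7), 184) - N = 2*(126/(-7))*(-2 + 184)/(-195 + 126/(-7) + 184² - 2*184) - 1*(-7849653/7256090) = 2*(126*(-⅐))*182/(-195 + 126*(-⅐) + 33856 - 368) + 7849653/7256090 = 2*(-18)*182/(-195 - 18 + 33856 - 368) + 7849653/7256090 = 2*(-18)*182/33275 + 7849653/7256090 = 2*(-18)*(1/33275)*182 + 7849653/7256090 = -6552/33275 + 7849653/7256090 = 42731060379/48289278950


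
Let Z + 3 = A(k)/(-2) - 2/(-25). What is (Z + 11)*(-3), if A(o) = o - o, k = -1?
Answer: -606/25 ≈ -24.240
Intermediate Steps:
A(o) = 0
Z = -73/25 (Z = -3 + (0/(-2) - 2/(-25)) = -3 + (0*(-½) - 2*(-1/25)) = -3 + (0 + 2/25) = -3 + 2/25 = -73/25 ≈ -2.9200)
(Z + 11)*(-3) = (-73/25 + 11)*(-3) = (202/25)*(-3) = -606/25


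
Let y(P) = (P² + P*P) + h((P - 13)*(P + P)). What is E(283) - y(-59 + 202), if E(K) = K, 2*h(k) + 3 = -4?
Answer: -81223/2 ≈ -40612.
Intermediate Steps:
h(k) = -7/2 (h(k) = -3/2 + (½)*(-4) = -3/2 - 2 = -7/2)
y(P) = -7/2 + 2*P² (y(P) = (P² + P*P) - 7/2 = (P² + P²) - 7/2 = 2*P² - 7/2 = -7/2 + 2*P²)
E(283) - y(-59 + 202) = 283 - (-7/2 + 2*(-59 + 202)²) = 283 - (-7/2 + 2*143²) = 283 - (-7/2 + 2*20449) = 283 - (-7/2 + 40898) = 283 - 1*81789/2 = 283 - 81789/2 = -81223/2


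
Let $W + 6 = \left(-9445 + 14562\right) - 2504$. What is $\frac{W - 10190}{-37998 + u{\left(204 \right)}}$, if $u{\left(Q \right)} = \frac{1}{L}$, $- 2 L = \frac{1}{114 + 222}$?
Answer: $\frac{7583}{38670} \approx 0.1961$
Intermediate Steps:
$L = - \frac{1}{672}$ ($L = - \frac{1}{2 \left(114 + 222\right)} = - \frac{1}{2 \cdot 336} = \left(- \frac{1}{2}\right) \frac{1}{336} = - \frac{1}{672} \approx -0.0014881$)
$u{\left(Q \right)} = -672$ ($u{\left(Q \right)} = \frac{1}{- \frac{1}{672}} = -672$)
$W = 2607$ ($W = -6 + \left(\left(-9445 + 14562\right) - 2504\right) = -6 + \left(5117 - 2504\right) = -6 + 2613 = 2607$)
$\frac{W - 10190}{-37998 + u{\left(204 \right)}} = \frac{2607 - 10190}{-37998 - 672} = - \frac{7583}{-38670} = \left(-7583\right) \left(- \frac{1}{38670}\right) = \frac{7583}{38670}$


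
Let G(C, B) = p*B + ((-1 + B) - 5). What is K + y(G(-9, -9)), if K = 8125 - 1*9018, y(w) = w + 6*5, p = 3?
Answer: -905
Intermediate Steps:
G(C, B) = -6 + 4*B (G(C, B) = 3*B + ((-1 + B) - 5) = 3*B + (-6 + B) = -6 + 4*B)
y(w) = 30 + w (y(w) = w + 30 = 30 + w)
K = -893 (K = 8125 - 9018 = -893)
K + y(G(-9, -9)) = -893 + (30 + (-6 + 4*(-9))) = -893 + (30 + (-6 - 36)) = -893 + (30 - 42) = -893 - 12 = -905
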